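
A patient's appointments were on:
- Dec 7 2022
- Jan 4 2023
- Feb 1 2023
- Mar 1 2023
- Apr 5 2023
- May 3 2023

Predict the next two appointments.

Jun 7 2023, Jul 5 2023

These are Wednesdays at 28- or 35-day spacing (28, 28, 28, 35, 28).
The pattern: 1st Wednesday of the month.
1st Wednesday of June 2023: Jun 7 2023.
1st Wednesday of July 2023: Jul 5 2023.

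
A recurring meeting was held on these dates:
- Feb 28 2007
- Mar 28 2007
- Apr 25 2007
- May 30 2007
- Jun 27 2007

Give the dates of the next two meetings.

All Wednesdays; the gaps (28, 28, 35, 28) vary with month length.
This is the last Wednesday of each month.
Last Wednesday of July 2007: Jul 25 2007.
Last Wednesday of August 2007: Aug 29 2007.

Jul 25 2007, Aug 29 2007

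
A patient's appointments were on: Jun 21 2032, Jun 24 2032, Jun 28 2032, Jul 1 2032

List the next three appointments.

Jul 5 2032, Jul 8 2032, Jul 12 2032

Every event lands on a Monday or Thursday (gaps cycle 3, 4, 3).
So the schedule is: every Monday and Thursday.
The following Monday is Jul 5 2032.
The following Thursday is Jul 8 2032.
The following Monday is Jul 12 2032.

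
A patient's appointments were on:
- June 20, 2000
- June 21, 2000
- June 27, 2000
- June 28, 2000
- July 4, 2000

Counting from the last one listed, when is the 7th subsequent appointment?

July 26, 2000

Every event lands on a Tuesday or Wednesday (gaps cycle 1, 6, 1, 6).
So the schedule is: every Tuesday and Wednesday.
The following Wednesday is July 5, 2000.
Next Tuesday: July 11, 2000.
The following Wednesday is July 12, 2000.
The following Tuesday is July 18, 2000.
Next Wednesday: July 19, 2000.
The following Tuesday is July 25, 2000.
The following Wednesday is July 26, 2000.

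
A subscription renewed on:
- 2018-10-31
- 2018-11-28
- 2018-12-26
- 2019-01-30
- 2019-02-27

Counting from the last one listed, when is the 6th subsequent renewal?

All Wednesdays; the gaps (28, 28, 35, 28) vary with month length.
This is the last Wednesday of each month.
Last Wednesday of March 2019: 2019-03-27.
Last Wednesday of April 2019: 2019-04-24.
Last Wednesday of May 2019: 2019-05-29.
Last Wednesday of June 2019: 2019-06-26.
July 2019 ends with Wednesday 2019-07-31.
August 2019 ends with Wednesday 2019-08-28.

2019-08-28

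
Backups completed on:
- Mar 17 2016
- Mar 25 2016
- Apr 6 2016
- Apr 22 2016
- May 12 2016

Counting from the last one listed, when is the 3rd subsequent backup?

The spacing grows by 4 each time: 8, 12, 16, 20 days.
Next gap: 24 days. May 12 2016 + 24 days = Jun 5 2016.
Next gap: 28 days. Jun 5 2016 + 28 days = Jul 3 2016.
Next gap: 32 days. Jul 3 2016 + 32 days = Aug 4 2016.

Aug 4 2016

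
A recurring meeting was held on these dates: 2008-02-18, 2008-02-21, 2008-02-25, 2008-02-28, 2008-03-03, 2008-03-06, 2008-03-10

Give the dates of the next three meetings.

2008-03-13, 2008-03-17, 2008-03-20

Gaps: 3, 4, 3, 4, 3, 4 days — not constant, but cyclic with period 2.
The events fall on every Monday and Thursday.
The following Thursday is 2008-03-13.
Next Monday: 2008-03-17.
Next Thursday: 2008-03-20.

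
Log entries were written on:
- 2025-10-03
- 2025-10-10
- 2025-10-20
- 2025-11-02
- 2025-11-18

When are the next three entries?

2025-12-07, 2025-12-29, 2026-01-23

Intervals are 7, 10, 13, 16 days — an arithmetic progression with common difference 3.
Next gap: 19 days. 2025-11-18 + 19 days = 2025-12-07.
Next gap: 22 days. 2025-12-07 + 22 days = 2025-12-29.
Next gap: 25 days. 2025-12-29 + 25 days = 2026-01-23.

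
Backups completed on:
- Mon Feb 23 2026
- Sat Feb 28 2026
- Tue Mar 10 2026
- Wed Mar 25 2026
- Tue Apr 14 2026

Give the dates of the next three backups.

Sat May 9 2026, Mon Jun 8 2026, Mon Jul 13 2026

Gaps: 5, 10, 15, 20 days — each gap is 5 larger than the previous one.
Next gap: 25 days. Tue Apr 14 2026 + 25 days = Sat May 9 2026.
Next gap: 30 days. Sat May 9 2026 + 30 days = Mon Jun 8 2026.
Next gap: 35 days. Mon Jun 8 2026 + 35 days = Mon Jul 13 2026.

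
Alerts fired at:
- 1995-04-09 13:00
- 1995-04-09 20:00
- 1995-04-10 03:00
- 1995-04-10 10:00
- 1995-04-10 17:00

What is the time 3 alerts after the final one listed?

1995-04-11 14:00

The interval is a steady 7 hours (7, 7, 7, 7).
1995-04-10 17:00 + 7 h = 1995-04-11 00:00.
1995-04-11 00:00 + 7 h = 1995-04-11 07:00.
1995-04-11 07:00 + 7 h = 1995-04-11 14:00.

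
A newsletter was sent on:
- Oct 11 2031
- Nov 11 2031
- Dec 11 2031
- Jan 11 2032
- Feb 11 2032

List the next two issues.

Mar 11 2032, Apr 11 2032

Gaps: 31, 30, 31, 31 days — not constant. Every event is on the 11th of the month.
Pattern: the 11th of each month.
Next: March 2032 → Mar 11 2032.
Next: April 2032 → Apr 11 2032.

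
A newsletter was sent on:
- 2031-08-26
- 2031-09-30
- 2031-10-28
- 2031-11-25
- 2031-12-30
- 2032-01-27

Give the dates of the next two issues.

2032-02-24, 2032-03-30

Every date is a Tuesday; gaps 35, 28, 28, 35, 28 days.
Each is the last Tuesday of its month (at least one falls on the 29th or later, ruling out '4th Tuesday').
February 2032 ends with Tuesday 2032-02-24.
Last Tuesday of March 2032: 2032-03-30.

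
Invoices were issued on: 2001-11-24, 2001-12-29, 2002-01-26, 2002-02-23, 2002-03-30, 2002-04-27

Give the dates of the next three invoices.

These are Saturdays with 35, 28, 28, 35, 28-day gaps.
Each is the final Saturday of its month — 2001-12-29 is past the 28th, so '4th Saturday' doesn't fit.
May 2002 ends with Saturday 2002-05-25.
Last Saturday of June 2002: 2002-06-29.
Last Saturday of July 2002: 2002-07-27.

2002-05-25, 2002-06-29, 2002-07-27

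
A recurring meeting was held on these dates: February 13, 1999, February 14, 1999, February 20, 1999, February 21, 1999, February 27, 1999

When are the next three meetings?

Gaps: 1, 6, 1, 6 days — not constant, but cyclic with period 2.
The events fall on every Saturday and Sunday.
The following Sunday is February 28, 1999.
Next Saturday: March 6, 1999.
Next Sunday: March 7, 1999.

February 28, 1999; March 6, 1999; March 7, 1999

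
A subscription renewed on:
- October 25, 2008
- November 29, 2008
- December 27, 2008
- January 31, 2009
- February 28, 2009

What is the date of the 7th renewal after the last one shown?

All Saturdays; the gaps (35, 28, 35, 28) vary with month length.
This is the last Saturday of each month.
March 2009 ends with Saturday March 28, 2009.
April 2009 ends with Saturday April 25, 2009.
May 2009 ends with Saturday May 30, 2009.
June 2009 ends with Saturday June 27, 2009.
July 2009 ends with Saturday July 25, 2009.
Last Saturday of August 2009: August 29, 2009.
Last Saturday of September 2009: September 26, 2009.

September 26, 2009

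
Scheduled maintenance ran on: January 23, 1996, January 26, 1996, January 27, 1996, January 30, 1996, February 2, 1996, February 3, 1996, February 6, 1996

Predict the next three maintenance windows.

Every event lands on a Tuesday or Friday or Saturday (gaps cycle 3, 1, 3, 3, 1, 3).
So the schedule is: every Tuesday, Friday and Saturday.
The following Friday is February 9, 1996.
Next Saturday: February 10, 1996.
The following Tuesday is February 13, 1996.

February 9, 1996; February 10, 1996; February 13, 1996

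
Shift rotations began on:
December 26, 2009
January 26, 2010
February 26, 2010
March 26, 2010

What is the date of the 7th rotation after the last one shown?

Each date is the 26th; the gaps (31, 31, 28) track the month lengths.
The rule is the 26th of each month.
April 2010: April 26, 2010.
May 2010: May 26, 2010.
June 2010: June 26, 2010.
Next: July 2010 → July 26, 2010.
August 2010: August 26, 2010.
Next: September 2010 → September 26, 2010.
October 2010: October 26, 2010.

October 26, 2010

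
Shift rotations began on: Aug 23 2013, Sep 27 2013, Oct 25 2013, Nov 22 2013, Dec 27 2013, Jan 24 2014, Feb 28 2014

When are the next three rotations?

Mar 28 2014, Apr 25 2014, May 23 2014

These are Fridays at 28- or 35-day spacing (35, 28, 28, 35, 28, 35).
The pattern: 4th Friday of the month.
March 2014 — 4th Friday is Mar 28 2014.
4th Friday of April 2014: Apr 25 2014.
May 2014 — 4th Friday is May 23 2014.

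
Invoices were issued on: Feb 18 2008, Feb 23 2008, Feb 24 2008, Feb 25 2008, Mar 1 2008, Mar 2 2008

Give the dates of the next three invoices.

Every event lands on a Monday or Saturday or Sunday (gaps cycle 5, 1, 1, 5, 1).
So the schedule is: every Monday, Saturday and Sunday.
The following Monday is Mar 3 2008.
Next Saturday: Mar 8 2008.
Next Sunday: Mar 9 2008.

Mar 3 2008, Mar 8 2008, Mar 9 2008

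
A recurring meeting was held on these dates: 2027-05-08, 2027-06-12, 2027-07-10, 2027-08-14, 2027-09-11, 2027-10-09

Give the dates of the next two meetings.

Gaps: 35, 28, 35, 28, 28 days — a mix of 28 and 35. Every date is a Saturday.
Each is the 2nd Saturday of its month.
2nd Saturday of November 2027: 2027-11-13.
December 2027 — 2nd Saturday is 2027-12-11.

2027-11-13, 2027-12-11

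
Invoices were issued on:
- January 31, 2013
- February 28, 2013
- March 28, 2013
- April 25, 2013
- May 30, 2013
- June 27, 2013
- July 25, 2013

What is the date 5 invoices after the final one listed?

December 26, 2013

All Thursdays; the gaps (28, 28, 28, 35, 28, 28) vary with month length.
This is the last Thursday of each month.
Last Thursday of August 2013: August 29, 2013.
Last Thursday of September 2013: September 26, 2013.
October 2013 ends with Thursday October 31, 2013.
Last Thursday of November 2013: November 28, 2013.
December 2013 ends with Thursday December 26, 2013.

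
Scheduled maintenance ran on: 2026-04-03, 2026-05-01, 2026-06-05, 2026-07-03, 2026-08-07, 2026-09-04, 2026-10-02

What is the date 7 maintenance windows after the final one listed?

All dates are Fridays, 28, 35, 28, 35, 28, 28 days apart.
Specifically, the 1st Friday of each month.
November 2026 — 1st Friday is 2026-11-06.
December 2026 — 1st Friday is 2026-12-04.
January 2027 — 1st Friday is 2027-01-01.
1st Friday of February 2027: 2027-02-05.
1st Friday of March 2027: 2027-03-05.
1st Friday of April 2027: 2027-04-02.
1st Friday of May 2027: 2027-05-07.

2027-05-07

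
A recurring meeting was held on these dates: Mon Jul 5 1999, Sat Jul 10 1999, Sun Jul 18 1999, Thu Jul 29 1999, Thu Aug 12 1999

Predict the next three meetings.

The spacing grows by 3 each time: 5, 8, 11, 14 days.
Next gap: 17 days. Thu Aug 12 1999 + 17 days = Sun Aug 29 1999.
Next gap: 20 days. Sun Aug 29 1999 + 20 days = Sat Sep 18 1999.
Next gap: 23 days. Sat Sep 18 1999 + 23 days = Mon Oct 11 1999.

Sun Aug 29 1999, Sat Sep 18 1999, Mon Oct 11 1999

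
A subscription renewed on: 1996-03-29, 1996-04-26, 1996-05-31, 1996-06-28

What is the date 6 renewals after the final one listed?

All Fridays; the gaps (28, 35, 28) vary with month length.
This is the last Friday of each month.
July 1996 ends with Friday 1996-07-26.
August 1996 ends with Friday 1996-08-30.
September 1996 ends with Friday 1996-09-27.
Last Friday of October 1996: 1996-10-25.
Last Friday of November 1996: 1996-11-29.
December 1996 ends with Friday 1996-12-27.

1996-12-27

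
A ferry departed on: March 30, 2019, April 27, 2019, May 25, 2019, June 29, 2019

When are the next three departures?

Every date is a Saturday; gaps 28, 28, 35 days.
Each is the last Saturday of its month (at least one falls on the 29th or later, ruling out '4th Saturday').
Last Saturday of July 2019: July 27, 2019.
August 2019 ends with Saturday August 31, 2019.
September 2019 ends with Saturday September 28, 2019.

July 27, 2019; August 31, 2019; September 28, 2019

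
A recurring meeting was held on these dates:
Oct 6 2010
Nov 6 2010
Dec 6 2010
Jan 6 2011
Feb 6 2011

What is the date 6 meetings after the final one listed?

Aug 6 2011

Each date is the 6th; the gaps (31, 30, 31, 31) track the month lengths.
The rule is the 6th of each month.
Next: March 2011 → Mar 6 2011.
April 2011: Apr 6 2011.
May 2011: May 6 2011.
Next: June 2011 → Jun 6 2011.
Next: July 2011 → Jul 6 2011.
Next: August 2011 → Aug 6 2011.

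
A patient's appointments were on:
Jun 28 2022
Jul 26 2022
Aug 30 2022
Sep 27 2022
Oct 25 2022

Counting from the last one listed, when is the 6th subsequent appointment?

Apr 25 2023

All Tuesdays; the gaps (28, 35, 28, 28) vary with month length.
This is the last Tuesday of each month.
Last Tuesday of November 2022: Nov 29 2022.
Last Tuesday of December 2022: Dec 27 2022.
Last Tuesday of January 2023: Jan 31 2023.
Last Tuesday of February 2023: Feb 28 2023.
March 2023 ends with Tuesday Mar 28 2023.
Last Tuesday of April 2023: Apr 25 2023.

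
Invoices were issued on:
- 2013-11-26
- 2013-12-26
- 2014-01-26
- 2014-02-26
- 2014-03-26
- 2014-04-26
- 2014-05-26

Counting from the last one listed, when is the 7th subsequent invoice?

Each date is the 26th; the gaps (30, 31, 31, 28, 31, 30) track the month lengths.
The rule is the 26th of each month.
Next: June 2014 → 2014-06-26.
Next: July 2014 → 2014-07-26.
Next: August 2014 → 2014-08-26.
Next: September 2014 → 2014-09-26.
Next: October 2014 → 2014-10-26.
November 2014: 2014-11-26.
Next: December 2014 → 2014-12-26.

2014-12-26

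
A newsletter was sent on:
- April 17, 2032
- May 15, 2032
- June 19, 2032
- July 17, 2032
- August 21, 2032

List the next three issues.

These are Saturdays at 28- or 35-day spacing (28, 35, 28, 35).
The pattern: 3rd Saturday of the month.
September 2032 — 3rd Saturday is September 18, 2032.
October 2032 — 3rd Saturday is October 16, 2032.
3rd Saturday of November 2032: November 20, 2032.

September 18, 2032; October 16, 2032; November 20, 2032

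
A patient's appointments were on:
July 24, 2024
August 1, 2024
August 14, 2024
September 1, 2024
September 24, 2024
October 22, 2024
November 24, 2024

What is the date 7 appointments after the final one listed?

November 30, 2025

Gaps: 8, 13, 18, 23, 28, 33 days — each gap is 5 larger than the previous one.
Next gap: 38 days. November 24, 2024 + 38 days = January 1, 2025.
Next gap: 43 days. January 1, 2025 + 43 days = February 13, 2025.
Next gap: 48 days. February 13, 2025 + 48 days = April 2, 2025.
Next gap: 53 days. April 2, 2025 + 53 days = May 25, 2025.
Next gap: 58 days. May 25, 2025 + 58 days = July 22, 2025.
Next gap: 63 days. July 22, 2025 + 63 days = September 23, 2025.
Next gap: 68 days. September 23, 2025 + 68 days = November 30, 2025.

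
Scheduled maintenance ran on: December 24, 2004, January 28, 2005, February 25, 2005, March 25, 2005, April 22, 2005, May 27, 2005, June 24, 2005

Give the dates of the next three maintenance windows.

All dates are Fridays, 35, 28, 28, 28, 35, 28 days apart.
Specifically, the 4th Friday of each month.
4th Friday of July 2005: July 22, 2005.
August 2005 — 4th Friday is August 26, 2005.
4th Friday of September 2005: September 23, 2005.

July 22, 2005; August 26, 2005; September 23, 2005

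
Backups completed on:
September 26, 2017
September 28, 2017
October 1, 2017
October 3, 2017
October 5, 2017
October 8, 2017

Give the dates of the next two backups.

October 10, 2017; October 12, 2017

The gap pattern 2, 3, 2, 2, 3 repeats every 3 events.
These are the Tuesdays, Thursdays and Sundays of each week.
Next Tuesday: October 10, 2017.
The following Thursday is October 12, 2017.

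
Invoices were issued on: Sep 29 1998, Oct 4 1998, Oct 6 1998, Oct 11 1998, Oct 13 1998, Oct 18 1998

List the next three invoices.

Oct 20 1998, Oct 25 1998, Oct 27 1998

The gap pattern 5, 2, 5, 2, 5 repeats every 2 events.
These are the Tuesdays and Sundays of each week.
The following Tuesday is Oct 20 1998.
The following Sunday is Oct 25 1998.
Next Tuesday: Oct 27 1998.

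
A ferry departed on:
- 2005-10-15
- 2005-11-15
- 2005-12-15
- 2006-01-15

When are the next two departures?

2006-02-15, 2006-03-15

The day-of-month is always 15 (31, 30, 31 days between events).
So this recurs on the 15th of each month.
February 2006: 2006-02-15.
March 2006: 2006-03-15.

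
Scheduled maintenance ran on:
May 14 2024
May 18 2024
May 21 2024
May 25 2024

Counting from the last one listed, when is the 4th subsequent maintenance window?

Every event lands on a Tuesday or Saturday (gaps cycle 4, 3, 4).
So the schedule is: every Tuesday and Saturday.
Next Tuesday: May 28 2024.
Next Saturday: Jun 1 2024.
The following Tuesday is Jun 4 2024.
The following Saturday is Jun 8 2024.

Jun 8 2024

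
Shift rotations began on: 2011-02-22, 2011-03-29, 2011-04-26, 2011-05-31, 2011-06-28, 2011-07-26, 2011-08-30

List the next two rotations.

All Tuesdays; the gaps (35, 28, 35, 28, 28, 35) vary with month length.
This is the last Tuesday of each month.
September 2011 ends with Tuesday 2011-09-27.
Last Tuesday of October 2011: 2011-10-25.

2011-09-27, 2011-10-25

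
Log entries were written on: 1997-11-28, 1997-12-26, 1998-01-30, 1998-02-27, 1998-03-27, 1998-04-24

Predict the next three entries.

These are Fridays with 28, 35, 28, 28, 28-day gaps.
Each is the final Friday of its month — 1998-01-30 is past the 28th, so '4th Friday' doesn't fit.
Last Friday of May 1998: 1998-05-29.
June 1998 ends with Friday 1998-06-26.
July 1998 ends with Friday 1998-07-31.

1998-05-29, 1998-06-26, 1998-07-31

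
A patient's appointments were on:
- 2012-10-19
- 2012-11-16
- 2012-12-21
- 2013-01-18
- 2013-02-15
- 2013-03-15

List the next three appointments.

These are Fridays at 28- or 35-day spacing (28, 35, 28, 28, 28).
The pattern: 3rd Friday of the month.
3rd Friday of April 2013: 2013-04-19.
3rd Friday of May 2013: 2013-05-17.
3rd Friday of June 2013: 2013-06-21.

2013-04-19, 2013-05-17, 2013-06-21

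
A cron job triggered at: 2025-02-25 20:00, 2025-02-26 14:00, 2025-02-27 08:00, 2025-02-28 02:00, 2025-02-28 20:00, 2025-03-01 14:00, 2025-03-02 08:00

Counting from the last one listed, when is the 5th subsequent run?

2025-03-06 02:00

Gaps: 18, 18, 18, 18, 18, 18 hours — each event is 18 hours after the previous one.
2025-03-02 08:00 + 18 h = 2025-03-03 02:00.
2025-03-03 02:00 + 18 h = 2025-03-03 20:00.
2025-03-03 20:00 + 18 h = 2025-03-04 14:00.
2025-03-04 14:00 + 18 h = 2025-03-05 08:00.
2025-03-05 08:00 + 18 h = 2025-03-06 02:00.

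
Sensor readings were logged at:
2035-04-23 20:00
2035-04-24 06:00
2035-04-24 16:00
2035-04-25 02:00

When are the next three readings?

2035-04-25 12:00, 2035-04-25 22:00, 2035-04-26 08:00

The interval is a steady 10 hours (10, 10, 10).
2035-04-25 02:00 + 10 h = 2035-04-25 12:00.
2035-04-25 12:00 + 10 h = 2035-04-25 22:00.
2035-04-25 22:00 + 10 h = 2035-04-26 08:00.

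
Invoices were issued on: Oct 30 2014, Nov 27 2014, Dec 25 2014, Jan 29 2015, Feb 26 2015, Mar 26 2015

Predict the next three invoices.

These are Thursdays with 28, 28, 35, 28, 28-day gaps.
Each is the final Thursday of its month — Oct 30 2014 is past the 28th, so '4th Thursday' doesn't fit.
April 2015 ends with Thursday Apr 30 2015.
Last Thursday of May 2015: May 28 2015.
Last Thursday of June 2015: Jun 25 2015.

Apr 30 2015, May 28 2015, Jun 25 2015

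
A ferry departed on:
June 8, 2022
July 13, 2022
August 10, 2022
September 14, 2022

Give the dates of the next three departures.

All dates are Wednesdays, 35, 28, 35 days apart.
Specifically, the 2nd Wednesday of each month.
2nd Wednesday of October 2022: October 12, 2022.
November 2022 — 2nd Wednesday is November 9, 2022.
December 2022 — 2nd Wednesday is December 14, 2022.

October 12, 2022; November 9, 2022; December 14, 2022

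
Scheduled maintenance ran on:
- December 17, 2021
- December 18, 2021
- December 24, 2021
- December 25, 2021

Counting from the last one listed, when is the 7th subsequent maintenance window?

January 21, 2022

Every event lands on a Friday or Saturday (gaps cycle 1, 6, 1).
So the schedule is: every Friday and Saturday.
Next Friday: December 31, 2021.
Next Saturday: January 1, 2022.
The following Friday is January 7, 2022.
The following Saturday is January 8, 2022.
Next Friday: January 14, 2022.
The following Saturday is January 15, 2022.
Next Friday: January 21, 2022.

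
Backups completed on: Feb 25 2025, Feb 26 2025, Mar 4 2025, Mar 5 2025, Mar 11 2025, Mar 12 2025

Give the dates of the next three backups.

Mar 18 2025, Mar 19 2025, Mar 25 2025

The gap pattern 1, 6, 1, 6, 1 repeats every 2 events.
These are the Tuesdays and Wednesdays of each week.
Next Tuesday: Mar 18 2025.
Next Wednesday: Mar 19 2025.
Next Tuesday: Mar 25 2025.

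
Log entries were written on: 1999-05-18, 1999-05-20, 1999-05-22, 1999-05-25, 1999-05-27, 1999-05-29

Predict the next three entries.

1999-06-01, 1999-06-03, 1999-06-05

Gaps: 2, 2, 3, 2, 2 days — not constant, but cyclic with period 3.
The events fall on every Tuesday, Thursday and Saturday.
The following Tuesday is 1999-06-01.
Next Thursday: 1999-06-03.
Next Saturday: 1999-06-05.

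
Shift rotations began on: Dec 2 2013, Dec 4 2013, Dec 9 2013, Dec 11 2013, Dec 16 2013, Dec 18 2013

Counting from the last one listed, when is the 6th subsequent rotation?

The gap pattern 2, 5, 2, 5, 2 repeats every 2 events.
These are the Mondays and Wednesdays of each week.
Next Monday: Dec 23 2013.
The following Wednesday is Dec 25 2013.
Next Monday: Dec 30 2013.
Next Wednesday: Jan 1 2014.
The following Monday is Jan 6 2014.
Next Wednesday: Jan 8 2014.

Jan 8 2014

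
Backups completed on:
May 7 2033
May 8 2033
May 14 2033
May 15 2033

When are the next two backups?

May 21 2033, May 22 2033

The gap pattern 1, 6, 1 repeats every 2 events.
These are the Saturdays and Sundays of each week.
Next Saturday: May 21 2033.
Next Sunday: May 22 2033.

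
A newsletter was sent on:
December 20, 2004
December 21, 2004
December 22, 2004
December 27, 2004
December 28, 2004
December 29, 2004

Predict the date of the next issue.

Every event lands on a Monday or Tuesday or Wednesday (gaps cycle 1, 1, 5, 1, 1).
So the schedule is: every Monday, Tuesday and Wednesday.
The following Monday is January 3, 2005.

January 3, 2005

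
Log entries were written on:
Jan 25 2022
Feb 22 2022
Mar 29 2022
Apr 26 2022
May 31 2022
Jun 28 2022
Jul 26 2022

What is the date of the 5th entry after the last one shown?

Every date is a Tuesday; gaps 28, 35, 28, 35, 28, 28 days.
Each is the last Tuesday of its month (at least one falls on the 29th or later, ruling out '4th Tuesday').
August 2022 ends with Tuesday Aug 30 2022.
Last Tuesday of September 2022: Sep 27 2022.
October 2022 ends with Tuesday Oct 25 2022.
November 2022 ends with Tuesday Nov 29 2022.
Last Tuesday of December 2022: Dec 27 2022.

Dec 27 2022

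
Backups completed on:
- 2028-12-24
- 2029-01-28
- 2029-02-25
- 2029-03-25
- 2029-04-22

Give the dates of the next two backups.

All dates are Sundays, 35, 28, 28, 28 days apart.
Specifically, the 4th Sunday of each month.
May 2029 — 4th Sunday is 2029-05-27.
June 2029 — 4th Sunday is 2029-06-24.

2029-05-27, 2029-06-24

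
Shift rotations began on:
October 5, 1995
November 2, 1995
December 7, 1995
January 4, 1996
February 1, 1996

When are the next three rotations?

March 7, 1996; April 4, 1996; May 2, 1996

Gaps: 28, 35, 28, 28 days — a mix of 28 and 35. Every date is a Thursday.
Each is the 1st Thursday of its month.
March 1996 — 1st Thursday is March 7, 1996.
1st Thursday of April 1996: April 4, 1996.
1st Thursday of May 1996: May 2, 1996.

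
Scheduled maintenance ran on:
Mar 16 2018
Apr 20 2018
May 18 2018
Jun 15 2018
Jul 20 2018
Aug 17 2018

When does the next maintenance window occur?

All dates are Fridays, 35, 28, 28, 35, 28 days apart.
Specifically, the 3rd Friday of each month.
September 2018 — 3rd Friday is Sep 21 2018.

Sep 21 2018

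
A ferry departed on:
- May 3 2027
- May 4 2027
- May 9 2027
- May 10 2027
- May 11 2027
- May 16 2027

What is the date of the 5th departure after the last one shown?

May 25 2027

The gap pattern 1, 5, 1, 1, 5 repeats every 3 events.
These are the Mondays, Tuesdays and Sundays of each week.
The following Monday is May 17 2027.
The following Tuesday is May 18 2027.
Next Sunday: May 23 2027.
Next Monday: May 24 2027.
The following Tuesday is May 25 2027.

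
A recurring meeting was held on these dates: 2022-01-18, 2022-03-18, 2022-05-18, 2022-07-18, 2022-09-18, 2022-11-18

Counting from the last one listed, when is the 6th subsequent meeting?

Each date is the 18th; the gaps (59, 61, 61, 62, 61) track the month lengths.
The rule is the 18th of every 2 months.
Next: January 2023 → 2023-01-18.
March 2023: 2023-03-18.
May 2023: 2023-05-18.
July 2023: 2023-07-18.
Next: September 2023 → 2023-09-18.
November 2023: 2023-11-18.

2023-11-18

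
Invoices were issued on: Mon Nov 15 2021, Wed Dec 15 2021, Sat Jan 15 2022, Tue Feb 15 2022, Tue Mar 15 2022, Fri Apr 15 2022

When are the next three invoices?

Sun May 15 2022, Wed Jun 15 2022, Fri Jul 15 2022

Gaps: 30, 31, 31, 28, 31 days — not constant. Every event is on the 15th of the month.
Pattern: the 15th of each month.
May 2022: Sun May 15 2022.
June 2022: Wed Jun 15 2022.
July 2022: Fri Jul 15 2022.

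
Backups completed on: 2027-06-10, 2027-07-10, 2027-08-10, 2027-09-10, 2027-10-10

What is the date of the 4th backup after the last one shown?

The day-of-month is always 10 (30, 31, 31, 30 days between events).
So this recurs on the 10th of each month.
November 2027: 2027-11-10.
December 2027: 2027-12-10.
Next: January 2028 → 2028-01-10.
Next: February 2028 → 2028-02-10.

2028-02-10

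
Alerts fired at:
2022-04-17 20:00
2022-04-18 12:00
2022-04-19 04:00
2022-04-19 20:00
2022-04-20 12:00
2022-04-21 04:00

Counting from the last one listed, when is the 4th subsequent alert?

2022-04-23 20:00

The interval is a steady 16 hours (16, 16, 16, 16, 16).
2022-04-21 04:00 + 16 h = 2022-04-21 20:00.
2022-04-21 20:00 + 16 h = 2022-04-22 12:00.
2022-04-22 12:00 + 16 h = 2022-04-23 04:00.
2022-04-23 04:00 + 16 h = 2022-04-23 20:00.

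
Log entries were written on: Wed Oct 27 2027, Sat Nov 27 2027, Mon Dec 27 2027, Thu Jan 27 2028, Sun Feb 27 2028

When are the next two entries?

Each date is the 27th; the gaps (31, 30, 31, 31) track the month lengths.
The rule is the 27th of each month.
March 2028: Mon Mar 27 2028.
Next: April 2028 → Thu Apr 27 2028.

Mon Mar 27 2028, Thu Apr 27 2028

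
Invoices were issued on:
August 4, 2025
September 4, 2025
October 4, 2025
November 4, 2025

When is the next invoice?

Gaps: 31, 30, 31 days — not constant. Every event is on the 4th of the month.
Pattern: the 4th of each month.
December 2025: December 4, 2025.

December 4, 2025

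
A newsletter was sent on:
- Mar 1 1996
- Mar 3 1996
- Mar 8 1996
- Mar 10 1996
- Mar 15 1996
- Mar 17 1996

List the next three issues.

Every event lands on a Friday or Sunday (gaps cycle 2, 5, 2, 5, 2).
So the schedule is: every Friday and Sunday.
The following Friday is Mar 22 1996.
Next Sunday: Mar 24 1996.
Next Friday: Mar 29 1996.

Mar 22 1996, Mar 24 1996, Mar 29 1996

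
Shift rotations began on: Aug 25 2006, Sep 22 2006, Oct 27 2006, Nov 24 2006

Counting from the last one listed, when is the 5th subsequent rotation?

Apr 27 2007

These are Fridays at 28- or 35-day spacing (28, 35, 28).
The pattern: 4th Friday of the month.
December 2006 — 4th Friday is Dec 22 2006.
4th Friday of January 2007: Jan 26 2007.
4th Friday of February 2007: Feb 23 2007.
March 2007 — 4th Friday is Mar 23 2007.
4th Friday of April 2007: Apr 27 2007.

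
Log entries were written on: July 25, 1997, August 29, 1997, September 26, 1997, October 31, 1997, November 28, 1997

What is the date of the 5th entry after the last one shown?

All Fridays; the gaps (35, 28, 35, 28) vary with month length.
This is the last Friday of each month.
December 1997 ends with Friday December 26, 1997.
January 1998 ends with Friday January 30, 1998.
Last Friday of February 1998: February 27, 1998.
Last Friday of March 1998: March 27, 1998.
Last Friday of April 1998: April 24, 1998.

April 24, 1998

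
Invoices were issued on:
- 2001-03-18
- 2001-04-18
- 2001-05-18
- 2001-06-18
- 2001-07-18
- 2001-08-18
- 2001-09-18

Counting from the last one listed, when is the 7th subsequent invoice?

2002-04-18

Each date is the 18th; the gaps (31, 30, 31, 30, 31, 31) track the month lengths.
The rule is the 18th of each month.
October 2001: 2001-10-18.
November 2001: 2001-11-18.
Next: December 2001 → 2001-12-18.
January 2002: 2002-01-18.
February 2002: 2002-02-18.
March 2002: 2002-03-18.
Next: April 2002 → 2002-04-18.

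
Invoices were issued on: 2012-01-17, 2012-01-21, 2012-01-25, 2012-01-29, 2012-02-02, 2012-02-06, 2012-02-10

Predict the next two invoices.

2012-02-14, 2012-02-18

The spacing is 4, 4, 4, 4, 4, 4 days — always 4 days.
2012-02-10 + 4 days = 2012-02-14.
2012-02-14 + 4 days = 2012-02-18.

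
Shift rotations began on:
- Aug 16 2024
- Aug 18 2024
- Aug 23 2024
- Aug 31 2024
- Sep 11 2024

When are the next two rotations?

Gaps: 2, 5, 8, 11 days — each gap is 3 larger than the previous one.
Next gap: 14 days. Sep 11 2024 + 14 days = Sep 25 2024.
Next gap: 17 days. Sep 25 2024 + 17 days = Oct 12 2024.

Sep 25 2024, Oct 12 2024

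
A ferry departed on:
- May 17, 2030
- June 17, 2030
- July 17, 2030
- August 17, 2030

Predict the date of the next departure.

The day-of-month is always 17 (31, 30, 31 days between events).
So this recurs on the 17th of each month.
September 2030: September 17, 2030.

September 17, 2030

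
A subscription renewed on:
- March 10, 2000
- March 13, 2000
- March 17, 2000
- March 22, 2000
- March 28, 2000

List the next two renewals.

April 4, 2000; April 12, 2000

Intervals are 3, 4, 5, 6 days — an arithmetic progression with common difference 1.
Next gap: 7 days. March 28, 2000 + 7 days = April 4, 2000.
Next gap: 8 days. April 4, 2000 + 8 days = April 12, 2000.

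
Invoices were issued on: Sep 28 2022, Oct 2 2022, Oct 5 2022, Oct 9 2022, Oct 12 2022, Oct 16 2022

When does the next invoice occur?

Gaps: 4, 3, 4, 3, 4 days — not constant, but cyclic with period 2.
The events fall on every Wednesday and Sunday.
Next Wednesday: Oct 19 2022.

Oct 19 2022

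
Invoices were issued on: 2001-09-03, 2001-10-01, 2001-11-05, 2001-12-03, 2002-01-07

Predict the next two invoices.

These are Mondays at 28- or 35-day spacing (28, 35, 28, 35).
The pattern: 1st Monday of the month.
1st Monday of February 2002: 2002-02-04.
1st Monday of March 2002: 2002-03-04.

2002-02-04, 2002-03-04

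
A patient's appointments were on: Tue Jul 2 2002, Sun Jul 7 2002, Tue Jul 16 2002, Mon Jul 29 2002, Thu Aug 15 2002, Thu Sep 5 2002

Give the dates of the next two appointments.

Gaps: 5, 9, 13, 17, 21 days — each gap is 4 larger than the previous one.
Next gap: 25 days. Thu Sep 5 2002 + 25 days = Mon Sep 30 2002.
Next gap: 29 days. Mon Sep 30 2002 + 29 days = Tue Oct 29 2002.

Mon Sep 30 2002, Tue Oct 29 2002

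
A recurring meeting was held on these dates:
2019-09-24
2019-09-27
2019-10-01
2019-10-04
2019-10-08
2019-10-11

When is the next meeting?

Gaps: 3, 4, 3, 4, 3 days — not constant, but cyclic with period 2.
The events fall on every Tuesday and Friday.
The following Tuesday is 2019-10-15.

2019-10-15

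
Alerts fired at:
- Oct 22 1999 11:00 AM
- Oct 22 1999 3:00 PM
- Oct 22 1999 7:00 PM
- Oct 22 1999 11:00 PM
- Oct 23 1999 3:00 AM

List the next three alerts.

Oct 23 1999 7:00 AM, Oct 23 1999 11:00 AM, Oct 23 1999 3:00 PM

Gaps: 4, 4, 4, 4 hours — each event is 4 hours after the previous one.
Oct 23 1999 3:00 AM + 4 h = Oct 23 1999 7:00 AM.
Oct 23 1999 7:00 AM + 4 h = Oct 23 1999 11:00 AM.
Oct 23 1999 11:00 AM + 4 h = Oct 23 1999 3:00 PM.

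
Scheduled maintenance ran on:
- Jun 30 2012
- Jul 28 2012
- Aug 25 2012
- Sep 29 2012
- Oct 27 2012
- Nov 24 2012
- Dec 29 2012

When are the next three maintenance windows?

Jan 26 2013, Feb 23 2013, Mar 30 2013

These are Saturdays with 28, 28, 35, 28, 28, 35-day gaps.
Each is the final Saturday of its month — Jun 30 2012 is past the 28th, so '4th Saturday' doesn't fit.
January 2013 ends with Saturday Jan 26 2013.
February 2013 ends with Saturday Feb 23 2013.
March 2013 ends with Saturday Mar 30 2013.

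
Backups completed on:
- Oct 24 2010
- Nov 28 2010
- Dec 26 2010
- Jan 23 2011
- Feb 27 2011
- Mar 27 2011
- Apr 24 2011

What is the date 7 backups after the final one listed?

These are Sundays at 28- or 35-day spacing (35, 28, 28, 35, 28, 28).
The pattern: 4th Sunday of the month.
May 2011 — 4th Sunday is May 22 2011.
4th Sunday of June 2011: Jun 26 2011.
July 2011 — 4th Sunday is Jul 24 2011.
August 2011 — 4th Sunday is Aug 28 2011.
September 2011 — 4th Sunday is Sep 25 2011.
4th Sunday of October 2011: Oct 23 2011.
4th Sunday of November 2011: Nov 27 2011.

Nov 27 2011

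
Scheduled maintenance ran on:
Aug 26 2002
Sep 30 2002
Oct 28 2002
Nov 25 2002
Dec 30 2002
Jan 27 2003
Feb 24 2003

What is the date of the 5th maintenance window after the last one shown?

Jul 28 2003

These are Mondays with 35, 28, 28, 35, 28, 28-day gaps.
Each is the final Monday of its month — Sep 30 2002 is past the 28th, so '4th Monday' doesn't fit.
Last Monday of March 2003: Mar 31 2003.
April 2003 ends with Monday Apr 28 2003.
May 2003 ends with Monday May 26 2003.
June 2003 ends with Monday Jun 30 2003.
Last Monday of July 2003: Jul 28 2003.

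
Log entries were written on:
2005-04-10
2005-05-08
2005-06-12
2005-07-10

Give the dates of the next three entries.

2005-08-14, 2005-09-11, 2005-10-09

These are Sundays at 28- or 35-day spacing (28, 35, 28).
The pattern: 2nd Sunday of the month.
August 2005 — 2nd Sunday is 2005-08-14.
2nd Sunday of September 2005: 2005-09-11.
October 2005 — 2nd Sunday is 2005-10-09.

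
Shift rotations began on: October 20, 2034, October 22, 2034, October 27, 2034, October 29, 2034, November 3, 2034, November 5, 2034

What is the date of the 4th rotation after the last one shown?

The gap pattern 2, 5, 2, 5, 2 repeats every 2 events.
These are the Fridays and Sundays of each week.
The following Friday is November 10, 2034.
Next Sunday: November 12, 2034.
Next Friday: November 17, 2034.
Next Sunday: November 19, 2034.

November 19, 2034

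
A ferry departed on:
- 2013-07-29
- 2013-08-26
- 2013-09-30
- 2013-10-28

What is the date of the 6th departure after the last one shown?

These are Mondays with 28, 35, 28-day gaps.
Each is the final Monday of its month — 2013-07-29 is past the 28th, so '4th Monday' doesn't fit.
Last Monday of November 2013: 2013-11-25.
Last Monday of December 2013: 2013-12-30.
Last Monday of January 2014: 2014-01-27.
Last Monday of February 2014: 2014-02-24.
Last Monday of March 2014: 2014-03-31.
Last Monday of April 2014: 2014-04-28.

2014-04-28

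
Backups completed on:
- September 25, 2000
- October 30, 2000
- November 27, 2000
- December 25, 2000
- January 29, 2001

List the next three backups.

February 26, 2001; March 26, 2001; April 30, 2001

All Mondays; the gaps (35, 28, 28, 35) vary with month length.
This is the last Monday of each month.
Last Monday of February 2001: February 26, 2001.
Last Monday of March 2001: March 26, 2001.
April 2001 ends with Monday April 30, 2001.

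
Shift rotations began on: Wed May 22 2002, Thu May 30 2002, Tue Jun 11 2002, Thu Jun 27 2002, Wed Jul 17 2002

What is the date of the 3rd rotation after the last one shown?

Wed Oct 9 2002

Intervals are 8, 12, 16, 20 days — an arithmetic progression with common difference 4.
Next gap: 24 days. Wed Jul 17 2002 + 24 days = Sat Aug 10 2002.
Next gap: 28 days. Sat Aug 10 2002 + 28 days = Sat Sep 7 2002.
Next gap: 32 days. Sat Sep 7 2002 + 32 days = Wed Oct 9 2002.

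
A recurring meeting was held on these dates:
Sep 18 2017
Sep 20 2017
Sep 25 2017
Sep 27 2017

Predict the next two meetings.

Oct 2 2017, Oct 4 2017

Gaps: 2, 5, 2 days — not constant, but cyclic with period 2.
The events fall on every Monday and Wednesday.
Next Monday: Oct 2 2017.
Next Wednesday: Oct 4 2017.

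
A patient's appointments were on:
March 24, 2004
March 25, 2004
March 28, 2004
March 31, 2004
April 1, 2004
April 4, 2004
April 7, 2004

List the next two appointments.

Every event lands on a Wednesday or Thursday or Sunday (gaps cycle 1, 3, 3, 1, 3, 3).
So the schedule is: every Wednesday, Thursday and Sunday.
The following Thursday is April 8, 2004.
The following Sunday is April 11, 2004.

April 8, 2004; April 11, 2004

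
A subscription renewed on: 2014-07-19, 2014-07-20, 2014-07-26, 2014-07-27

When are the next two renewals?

2014-08-02, 2014-08-03

Every event lands on a Saturday or Sunday (gaps cycle 1, 6, 1).
So the schedule is: every Saturday and Sunday.
Next Saturday: 2014-08-02.
Next Sunday: 2014-08-03.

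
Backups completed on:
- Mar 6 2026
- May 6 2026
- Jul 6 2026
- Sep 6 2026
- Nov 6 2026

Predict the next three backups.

Each date is the 6th; the gaps (61, 61, 62, 61) track the month lengths.
The rule is the 6th of every 2 months.
Next: January 2027 → Jan 6 2027.
March 2027: Mar 6 2027.
May 2027: May 6 2027.

Jan 6 2027, Mar 6 2027, May 6 2027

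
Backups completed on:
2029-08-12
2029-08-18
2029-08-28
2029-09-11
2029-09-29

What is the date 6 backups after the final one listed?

2030-04-09

Gaps: 6, 10, 14, 18 days — each gap is 4 larger than the previous one.
Next gap: 22 days. 2029-09-29 + 22 days = 2029-10-21.
Next gap: 26 days. 2029-10-21 + 26 days = 2029-11-16.
Next gap: 30 days. 2029-11-16 + 30 days = 2029-12-16.
Next gap: 34 days. 2029-12-16 + 34 days = 2030-01-19.
Next gap: 38 days. 2030-01-19 + 38 days = 2030-02-26.
Next gap: 42 days. 2030-02-26 + 42 days = 2030-04-09.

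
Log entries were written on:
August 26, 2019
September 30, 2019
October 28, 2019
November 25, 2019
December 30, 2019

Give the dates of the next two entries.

All Mondays; the gaps (35, 28, 28, 35) vary with month length.
This is the last Monday of each month.
Last Monday of January 2020: January 27, 2020.
Last Monday of February 2020: February 24, 2020.

January 27, 2020; February 24, 2020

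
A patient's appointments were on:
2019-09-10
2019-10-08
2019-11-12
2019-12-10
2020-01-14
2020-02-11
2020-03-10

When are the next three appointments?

2020-04-14, 2020-05-12, 2020-06-09

Gaps: 28, 35, 28, 35, 28, 28 days — a mix of 28 and 35. Every date is a Tuesday.
Each is the 2nd Tuesday of its month.
April 2020 — 2nd Tuesday is 2020-04-14.
May 2020 — 2nd Tuesday is 2020-05-12.
2nd Tuesday of June 2020: 2020-06-09.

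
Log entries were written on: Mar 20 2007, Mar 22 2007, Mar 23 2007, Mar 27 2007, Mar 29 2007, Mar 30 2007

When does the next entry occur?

Apr 3 2007

Every event lands on a Tuesday or Thursday or Friday (gaps cycle 2, 1, 4, 2, 1).
So the schedule is: every Tuesday, Thursday and Friday.
The following Tuesday is Apr 3 2007.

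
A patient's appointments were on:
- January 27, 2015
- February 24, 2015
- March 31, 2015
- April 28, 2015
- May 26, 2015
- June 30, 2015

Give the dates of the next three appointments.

July 28, 2015; August 25, 2015; September 29, 2015

All Tuesdays; the gaps (28, 35, 28, 28, 35) vary with month length.
This is the last Tuesday of each month.
Last Tuesday of July 2015: July 28, 2015.
August 2015 ends with Tuesday August 25, 2015.
September 2015 ends with Tuesday September 29, 2015.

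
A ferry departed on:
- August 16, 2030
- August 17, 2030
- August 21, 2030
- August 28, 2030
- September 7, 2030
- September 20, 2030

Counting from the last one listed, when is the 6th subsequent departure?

February 8, 2031

The spacing grows by 3 each time: 1, 4, 7, 10, 13 days.
Next gap: 16 days. September 20, 2030 + 16 days = October 6, 2030.
Next gap: 19 days. October 6, 2030 + 19 days = October 25, 2030.
Next gap: 22 days. October 25, 2030 + 22 days = November 16, 2030.
Next gap: 25 days. November 16, 2030 + 25 days = December 11, 2030.
Next gap: 28 days. December 11, 2030 + 28 days = January 8, 2031.
Next gap: 31 days. January 8, 2031 + 31 days = February 8, 2031.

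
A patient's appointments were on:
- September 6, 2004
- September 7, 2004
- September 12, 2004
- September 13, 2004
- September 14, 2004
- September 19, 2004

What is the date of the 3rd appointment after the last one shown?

September 26, 2004

Gaps: 1, 5, 1, 1, 5 days — not constant, but cyclic with period 3.
The events fall on every Monday, Tuesday and Sunday.
Next Monday: September 20, 2004.
Next Tuesday: September 21, 2004.
Next Sunday: September 26, 2004.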